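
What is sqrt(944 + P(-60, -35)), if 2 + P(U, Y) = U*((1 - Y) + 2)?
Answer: I*sqrt(1338) ≈ 36.579*I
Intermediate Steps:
P(U, Y) = -2 + U*(3 - Y) (P(U, Y) = -2 + U*((1 - Y) + 2) = -2 + U*(3 - Y))
sqrt(944 + P(-60, -35)) = sqrt(944 + (-2 + 3*(-60) - 1*(-60)*(-35))) = sqrt(944 + (-2 - 180 - 2100)) = sqrt(944 - 2282) = sqrt(-1338) = I*sqrt(1338)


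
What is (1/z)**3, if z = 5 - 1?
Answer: 1/64 ≈ 0.015625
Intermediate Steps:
z = 4
(1/z)**3 = (1/4)**3 = 1/64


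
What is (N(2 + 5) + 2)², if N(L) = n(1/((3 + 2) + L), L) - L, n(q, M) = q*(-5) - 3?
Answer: 10201/144 ≈ 70.840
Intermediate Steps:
n(q, M) = -3 - 5*q (n(q, M) = -5*q - 3 = -3 - 5*q)
N(L) = -3 - L - 5/(5 + L) (N(L) = (-3 - 5/((3 + 2) + L)) - L = (-3 - 5/(5 + L)) - L = -3 - L - 5/(5 + L))
(N(2 + 5) + 2)² = ((-5 + (-3 - (2 + 5))*(5 + (2 + 5)))/(5 + (2 + 5)) + 2)² = ((-5 + (-3 - 1*7)*(5 + 7))/(5 + 7) + 2)² = ((-5 + (-3 - 7)*12)/12 + 2)² = ((-5 - 10*12)/12 + 2)² = ((-5 - 120)/12 + 2)² = ((1/12)*(-125) + 2)² = (-125/12 + 2)² = (-101/12)² = 10201/144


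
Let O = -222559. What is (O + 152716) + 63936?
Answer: -5907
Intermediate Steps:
(O + 152716) + 63936 = (-222559 + 152716) + 63936 = -69843 + 63936 = -5907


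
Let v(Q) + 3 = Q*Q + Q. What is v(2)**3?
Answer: 27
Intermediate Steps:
v(Q) = -3 + Q + Q**2 (v(Q) = -3 + (Q*Q + Q) = -3 + (Q**2 + Q) = -3 + (Q + Q**2) = -3 + Q + Q**2)
v(2)**3 = (-3 + 2 + 2**2)**3 = (-3 + 2 + 4)**3 = 3**3 = 27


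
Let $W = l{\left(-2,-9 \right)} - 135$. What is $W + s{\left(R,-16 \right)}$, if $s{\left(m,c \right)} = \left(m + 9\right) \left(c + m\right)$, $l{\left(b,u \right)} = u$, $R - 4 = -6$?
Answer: $-270$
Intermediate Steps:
$R = -2$ ($R = 4 - 6 = -2$)
$s{\left(m,c \right)} = \left(9 + m\right) \left(c + m\right)$
$W = -144$ ($W = -9 - 135 = -144$)
$W + s{\left(R,-16 \right)} = -144 + \left(\left(-2\right)^{2} + 9 \left(-16\right) + 9 \left(-2\right) - -32\right) = -144 + \left(4 - 144 - 18 + 32\right) = -144 - 126 = -270$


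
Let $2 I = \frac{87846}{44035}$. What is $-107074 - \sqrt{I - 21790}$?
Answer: $-107074 - \frac{i \sqrt{42250645743445}}{44035} \approx -1.0707 \cdot 10^{5} - 147.61 i$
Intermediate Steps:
$I = \frac{43923}{44035}$ ($I = \frac{87846 \cdot \frac{1}{44035}}{2} = \frac{1}{2} \cdot \frac{87846}{44035} = \frac{43923}{44035} \approx 0.99746$)
$-107074 - \sqrt{I - 21790} = -107074 - \sqrt{\frac{43923}{44035} - 21790} = -107074 - \sqrt{- \frac{959478727}{44035}} = -107074 - \frac{i \sqrt{42250645743445}}{44035}$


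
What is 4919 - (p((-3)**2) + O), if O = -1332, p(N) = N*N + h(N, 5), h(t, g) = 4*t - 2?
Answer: 6136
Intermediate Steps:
h(t, g) = -2 + 4*t
p(N) = -2 + N**2 + 4*N (p(N) = N*N + (-2 + 4*N) = N**2 + (-2 + 4*N) = -2 + N**2 + 4*N)
4919 - (p((-3)**2) + O) = 4919 - ((-2 + ((-3)**2)**2 + 4*(-3)**2) - 1332) = 4919 - ((-2 + 9**2 + 4*9) - 1332) = 4919 - ((-2 + 81 + 36) - 1332) = 4919 - (115 - 1332) = 4919 - 1*(-1217) = 4919 + 1217 = 6136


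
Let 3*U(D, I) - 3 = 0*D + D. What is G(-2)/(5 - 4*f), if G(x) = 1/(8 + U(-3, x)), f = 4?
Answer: -1/88 ≈ -0.011364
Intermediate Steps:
U(D, I) = 1 + D/3 (U(D, I) = 1 + (0*D + D)/3 = 1 + (0 + D)/3 = 1 + D/3)
G(x) = ⅛ (G(x) = 1/(8 + (1 + (⅓)*(-3))) = 1/(8 + (1 - 1)) = 1/(8 + 0) = 1/8 = ⅛)
G(-2)/(5 - 4*f) = (⅛)/(5 - 4*4) = (⅛)/(5 - 16) = (⅛)/(-11) = -1/11*⅛ = -1/88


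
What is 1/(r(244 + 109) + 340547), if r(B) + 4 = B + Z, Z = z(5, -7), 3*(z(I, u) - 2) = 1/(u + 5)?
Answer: 6/2045387 ≈ 2.9334e-6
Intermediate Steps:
z(I, u) = 2 + 1/(3*(5 + u)) (z(I, u) = 2 + 1/(3*(u + 5)) = 2 + 1/(3*(5 + u)))
Z = 11/6 (Z = (31 + 6*(-7))/(3*(5 - 7)) = (⅓)*(31 - 42)/(-2) = (⅓)*(-½)*(-11) = 11/6 ≈ 1.8333)
r(B) = -13/6 + B (r(B) = -4 + (B + 11/6) = -4 + (11/6 + B) = -13/6 + B)
1/(r(244 + 109) + 340547) = 1/((-13/6 + (244 + 109)) + 340547) = 1/((-13/6 + 353) + 340547) = 1/(2105/6 + 340547) = 1/(2045387/6) = 6/2045387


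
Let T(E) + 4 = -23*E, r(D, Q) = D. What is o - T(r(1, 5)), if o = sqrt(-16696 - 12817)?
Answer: 27 + I*sqrt(29513) ≈ 27.0 + 171.79*I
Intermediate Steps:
T(E) = -4 - 23*E
o = I*sqrt(29513) (o = sqrt(-29513) = I*sqrt(29513) ≈ 171.79*I)
o - T(r(1, 5)) = I*sqrt(29513) - (-4 - 23*1) = I*sqrt(29513) - (-4 - 23) = I*sqrt(29513) - 1*(-27) = I*sqrt(29513) + 27 = 27 + I*sqrt(29513)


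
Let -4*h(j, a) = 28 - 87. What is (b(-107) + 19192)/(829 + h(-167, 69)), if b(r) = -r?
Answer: 25732/1125 ≈ 22.873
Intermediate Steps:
h(j, a) = 59/4 (h(j, a) = -(28 - 87)/4 = -¼*(-59) = 59/4)
(b(-107) + 19192)/(829 + h(-167, 69)) = (-1*(-107) + 19192)/(829 + 59/4) = (107 + 19192)/(3375/4) = 19299*(4/3375) = 25732/1125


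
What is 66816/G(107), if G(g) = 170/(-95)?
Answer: -634752/17 ≈ -37338.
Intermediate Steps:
G(g) = -34/19 (G(g) = 170*(-1/95) = -34/19)
66816/G(107) = 66816/(-34/19) = 66816*(-19/34) = -634752/17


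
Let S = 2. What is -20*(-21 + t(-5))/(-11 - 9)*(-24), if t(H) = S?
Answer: 456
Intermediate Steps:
t(H) = 2
-20*(-21 + t(-5))/(-11 - 9)*(-24) = -20*(-21 + 2)/(-11 - 9)*(-24) = -(-380)/(-20)*(-24) = -(-380)*(-1)/20*(-24) = -20*19/20*(-24) = -19*(-24) = 456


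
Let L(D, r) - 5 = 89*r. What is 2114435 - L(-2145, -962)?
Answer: 2200048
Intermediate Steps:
L(D, r) = 5 + 89*r
2114435 - L(-2145, -962) = 2114435 - (5 + 89*(-962)) = 2114435 - (5 - 85618) = 2114435 - 1*(-85613) = 2114435 + 85613 = 2200048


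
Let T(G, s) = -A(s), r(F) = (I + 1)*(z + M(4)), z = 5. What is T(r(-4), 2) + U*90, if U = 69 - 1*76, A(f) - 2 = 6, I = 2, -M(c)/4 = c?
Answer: -638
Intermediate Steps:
M(c) = -4*c
A(f) = 8 (A(f) = 2 + 6 = 8)
U = -7 (U = 69 - 76 = -7)
r(F) = -33 (r(F) = (2 + 1)*(5 - 4*4) = 3*(5 - 16) = 3*(-11) = -33)
T(G, s) = -8 (T(G, s) = -1*8 = -8)
T(r(-4), 2) + U*90 = -8 - 7*90 = -8 - 630 = -638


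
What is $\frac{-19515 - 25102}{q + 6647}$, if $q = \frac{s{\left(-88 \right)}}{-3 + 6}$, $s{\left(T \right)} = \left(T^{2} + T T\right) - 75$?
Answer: $- \frac{133851}{35354} \approx -3.786$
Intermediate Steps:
$s{\left(T \right)} = -75 + 2 T^{2}$ ($s{\left(T \right)} = \left(T^{2} + T^{2}\right) - 75 = 2 T^{2} - 75 = -75 + 2 T^{2}$)
$q = \frac{15413}{3}$ ($q = \frac{-75 + 2 \left(-88\right)^{2}}{-3 + 6} = \frac{-75 + 2 \cdot 7744}{3} = \left(-75 + 15488\right) \frac{1}{3} = 15413 \cdot \frac{1}{3} = \frac{15413}{3} \approx 5137.7$)
$\frac{-19515 - 25102}{q + 6647} = \frac{-19515 - 25102}{\frac{15413}{3} + 6647} = - \frac{44617}{\frac{35354}{3}} = \left(-44617\right) \frac{3}{35354} = - \frac{133851}{35354}$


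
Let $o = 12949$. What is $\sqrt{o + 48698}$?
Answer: $\sqrt{61647} \approx 248.29$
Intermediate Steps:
$\sqrt{o + 48698} = \sqrt{12949 + 48698} = \sqrt{61647}$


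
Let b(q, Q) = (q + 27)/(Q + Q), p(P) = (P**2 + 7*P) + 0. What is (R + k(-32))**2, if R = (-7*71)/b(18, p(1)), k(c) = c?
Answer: 88209664/2025 ≈ 43560.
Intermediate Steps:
p(P) = P**2 + 7*P
b(q, Q) = (27 + q)/(2*Q) (b(q, Q) = (27 + q)/((2*Q)) = (27 + q)*(1/(2*Q)) = (27 + q)/(2*Q))
R = -7952/45 (R = (-7*71)/(((27 + 18)/(2*((1*(7 + 1)))))) = -497/((1/2)*45/(1*8)) = -497/((1/2)*45/8) = -497/((1/2)*(1/8)*45) = -497/45/16 = -497*16/45 = -7952/45 ≈ -176.71)
(R + k(-32))**2 = (-7952/45 - 32)**2 = (-9392/45)**2 = 88209664/2025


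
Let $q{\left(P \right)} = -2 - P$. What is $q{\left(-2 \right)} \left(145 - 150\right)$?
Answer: $0$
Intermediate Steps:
$q{\left(-2 \right)} \left(145 - 150\right) = \left(-2 - -2\right) \left(145 - 150\right) = \left(-2 + 2\right) \left(-5\right) = 0 \left(-5\right) = 0$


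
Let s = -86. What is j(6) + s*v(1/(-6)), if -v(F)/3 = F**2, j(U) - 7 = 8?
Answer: 133/6 ≈ 22.167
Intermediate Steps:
j(U) = 15 (j(U) = 7 + 8 = 15)
v(F) = -3*F**2
j(6) + s*v(1/(-6)) = 15 - (-258)*(1/(-6))**2 = 15 - (-258)*(-1/6)**2 = 15 - (-258)/36 = 15 - 86*(-1/12) = 15 + 43/6 = 133/6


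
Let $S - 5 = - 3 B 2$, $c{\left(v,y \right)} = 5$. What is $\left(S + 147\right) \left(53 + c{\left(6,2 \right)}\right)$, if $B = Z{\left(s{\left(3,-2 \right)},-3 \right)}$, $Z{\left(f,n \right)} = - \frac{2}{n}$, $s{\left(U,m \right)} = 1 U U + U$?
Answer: $8584$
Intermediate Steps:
$s{\left(U,m \right)} = U + U^{2}$ ($s{\left(U,m \right)} = U U + U = U^{2} + U = U + U^{2}$)
$B = \frac{2}{3}$ ($B = - \frac{2}{-3} = \left(-2\right) \left(- \frac{1}{3}\right) = \frac{2}{3} \approx 0.66667$)
$S = 1$ ($S = 5 + \left(-3\right) \frac{2}{3} \cdot 2 = 5 - 4 = 1$)
$\left(S + 147\right) \left(53 + c{\left(6,2 \right)}\right) = \left(1 + 147\right) \left(53 + 5\right) = 148 \cdot 58 = 8584$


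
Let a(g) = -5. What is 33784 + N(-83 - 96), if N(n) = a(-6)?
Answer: 33779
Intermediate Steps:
N(n) = -5
33784 + N(-83 - 96) = 33784 - 5 = 33779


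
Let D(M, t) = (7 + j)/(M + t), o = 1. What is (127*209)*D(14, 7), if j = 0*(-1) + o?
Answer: 212344/21 ≈ 10112.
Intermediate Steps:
j = 1 (j = 0*(-1) + 1 = 0 + 1 = 1)
D(M, t) = 8/(M + t) (D(M, t) = (7 + 1)/(M + t) = 8/(M + t))
(127*209)*D(14, 7) = (127*209)*(8/(14 + 7)) = 26543*(8/21) = 212344/21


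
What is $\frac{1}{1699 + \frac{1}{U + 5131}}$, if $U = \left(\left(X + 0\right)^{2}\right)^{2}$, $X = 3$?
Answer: $\frac{5212}{8855189} \approx 0.00058858$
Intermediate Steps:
$U = 81$ ($U = \left(\left(3 + 0\right)^{2}\right)^{2} = \left(3^{2}\right)^{2} = 9^{2} = 81$)
$\frac{1}{1699 + \frac{1}{U + 5131}} = \frac{1}{1699 + \frac{1}{81 + 5131}} = \frac{1}{1699 + \frac{1}{5212}} = \frac{1}{\frac{8855189}{5212}} = \frac{5212}{8855189}$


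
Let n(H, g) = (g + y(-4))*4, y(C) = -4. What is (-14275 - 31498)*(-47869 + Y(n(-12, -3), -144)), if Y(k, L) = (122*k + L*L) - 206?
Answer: 1407748615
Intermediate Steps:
n(H, g) = -16 + 4*g (n(H, g) = (g - 4)*4 = (-4 + g)*4 = -16 + 4*g)
Y(k, L) = -206 + L² + 122*k (Y(k, L) = (122*k + L²) - 206 = (L² + 122*k) - 206 = -206 + L² + 122*k)
(-14275 - 31498)*(-47869 + Y(n(-12, -3), -144)) = (-14275 - 31498)*(-47869 + (-206 + (-144)² + 122*(-16 + 4*(-3)))) = -45773*(-47869 + (-206 + 20736 + 122*(-16 - 12))) = -45773*(-47869 + (-206 + 20736 + 122*(-28))) = -45773*(-47869 + (-206 + 20736 - 3416)) = -45773*(-47869 + 17114) = -45773*(-30755) = 1407748615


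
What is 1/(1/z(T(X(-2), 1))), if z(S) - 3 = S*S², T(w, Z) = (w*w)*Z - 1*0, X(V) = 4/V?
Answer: 67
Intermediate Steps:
T(w, Z) = Z*w² (T(w, Z) = w²*Z + 0 = Z*w² + 0 = Z*w²)
z(S) = 3 + S³ (z(S) = 3 + S*S² = 3 + S³)
1/(1/z(T(X(-2), 1))) = 1/(1/(3 + (1*(4/(-2))²)³)) = 1/(1/(3 + (1*(4*(-½))²)³)) = 1/(1/(3 + (1*(-2)²)³)) = 1/(1/(3 + (1*4)³)) = 1/(1/(3 + 4³)) = 1/(1/(3 + 64)) = 1/(1/67) = 67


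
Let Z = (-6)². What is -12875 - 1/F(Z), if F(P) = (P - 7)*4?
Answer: -1493501/116 ≈ -12875.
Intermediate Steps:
Z = 36
F(P) = -28 + 4*P (F(P) = (-7 + P)*4 = -28 + 4*P)
-12875 - 1/F(Z) = -12875 - 1/(-28 + 4*36) = -12875 - 1/(-28 + 144) = -12875 - 1/116 = -1493501/116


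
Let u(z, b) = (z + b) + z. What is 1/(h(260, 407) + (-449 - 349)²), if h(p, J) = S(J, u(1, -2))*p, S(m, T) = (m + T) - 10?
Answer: 1/740024 ≈ 1.3513e-6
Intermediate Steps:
u(z, b) = b + 2*z (u(z, b) = (b + z) + z = b + 2*z)
S(m, T) = -10 + T + m (S(m, T) = (T + m) - 10 = -10 + T + m)
h(p, J) = p*(-10 + J) (h(p, J) = (-10 + (-2 + 2*1) + J)*p = (-10 + (-2 + 2) + J)*p = (-10 + 0 + J)*p = (-10 + J)*p = p*(-10 + J))
1/(h(260, 407) + (-449 - 349)²) = 1/(260*(-10 + 407) + (-449 - 349)²) = 1/(260*397 + (-798)²) = 1/(103220 + 636804) = 1/740024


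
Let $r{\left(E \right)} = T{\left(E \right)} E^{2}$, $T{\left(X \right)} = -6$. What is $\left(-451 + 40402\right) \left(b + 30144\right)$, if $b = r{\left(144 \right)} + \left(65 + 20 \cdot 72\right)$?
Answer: $-3706134417$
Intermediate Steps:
$r{\left(E \right)} = - 6 E^{2}$
$b = -122911$ ($b = - 6 \cdot 144^{2} + \left(65 + 20 \cdot 72\right) = \left(-6\right) 20736 + \left(65 + 1440\right) = -124416 + 1505 = -122911$)
$\left(-451 + 40402\right) \left(b + 30144\right) = \left(-451 + 40402\right) \left(-122911 + 30144\right) = 39951 \left(-92767\right) = -3706134417$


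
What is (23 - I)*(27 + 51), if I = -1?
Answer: 1872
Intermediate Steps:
(23 - I)*(27 + 51) = (23 - 1*(-1))*(27 + 51) = (23 + 1)*78 = 24*78 = 1872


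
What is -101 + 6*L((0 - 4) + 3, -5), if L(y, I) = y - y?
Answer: -101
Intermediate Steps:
L(y, I) = 0
-101 + 6*L((0 - 4) + 3, -5) = -101 + 6*0 = -101 + 0 = -101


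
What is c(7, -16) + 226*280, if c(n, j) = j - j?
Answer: 63280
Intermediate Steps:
c(n, j) = 0
c(7, -16) + 226*280 = 0 + 226*280 = 0 + 63280 = 63280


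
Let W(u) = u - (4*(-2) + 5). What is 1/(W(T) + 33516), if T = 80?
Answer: 1/33599 ≈ 2.9763e-5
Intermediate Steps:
W(u) = 3 + u (W(u) = u - (-8 + 5) = u - 1*(-3) = u + 3 = 3 + u)
1/(W(T) + 33516) = 1/((3 + 80) + 33516) = 1/(83 + 33516) = 1/33599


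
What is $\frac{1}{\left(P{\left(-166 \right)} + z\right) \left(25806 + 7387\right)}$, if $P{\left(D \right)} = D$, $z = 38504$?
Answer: $\frac{1}{1272553234} \approx 7.8582 \cdot 10^{-10}$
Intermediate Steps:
$\frac{1}{\left(P{\left(-166 \right)} + z\right) \left(25806 + 7387\right)} = \frac{1}{\left(-166 + 38504\right) \left(25806 + 7387\right)} = \frac{1}{38338 \cdot 33193} = \frac{1}{1272553234}$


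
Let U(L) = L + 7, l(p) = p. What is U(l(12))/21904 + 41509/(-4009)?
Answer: -909136965/87813136 ≈ -10.353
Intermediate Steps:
U(L) = 7 + L
U(l(12))/21904 + 41509/(-4009) = (7 + 12)/21904 + 41509/(-4009) = 19*(1/21904) + 41509*(-1/4009) = 19/21904 - 41509/4009 = -909136965/87813136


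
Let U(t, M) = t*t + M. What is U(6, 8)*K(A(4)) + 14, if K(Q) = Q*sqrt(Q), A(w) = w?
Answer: 366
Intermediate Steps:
U(t, M) = M + t**2 (U(t, M) = t**2 + M = M + t**2)
K(Q) = Q**(3/2)
U(6, 8)*K(A(4)) + 14 = (8 + 6**2)*4**(3/2) + 14 = (8 + 36)*8 + 14 = 44*8 + 14 = 352 + 14 = 366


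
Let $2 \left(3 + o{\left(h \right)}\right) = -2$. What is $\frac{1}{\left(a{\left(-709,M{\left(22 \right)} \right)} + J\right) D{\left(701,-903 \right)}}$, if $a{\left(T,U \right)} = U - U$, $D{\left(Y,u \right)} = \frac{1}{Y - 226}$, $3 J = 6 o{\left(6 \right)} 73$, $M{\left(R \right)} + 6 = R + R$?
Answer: $- \frac{475}{584} \approx -0.81336$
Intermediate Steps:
$M{\left(R \right)} = -6 + 2 R$ ($M{\left(R \right)} = -6 + \left(R + R\right) = -6 + 2 R$)
$o{\left(h \right)} = -4$ ($o{\left(h \right)} = -3 + \frac{1}{2} \left(-2\right) = -3 - 1 = -4$)
$J = -584$ ($J = \frac{6 \left(-4\right) 73}{3} = \frac{\left(-24\right) 73}{3} = \frac{1}{3} \left(-1752\right) = -584$)
$D{\left(Y,u \right)} = \frac{1}{-226 + Y}$
$a{\left(T,U \right)} = 0$
$\frac{1}{\left(a{\left(-709,M{\left(22 \right)} \right)} + J\right) D{\left(701,-903 \right)}} = \frac{1}{\left(0 - 584\right) \frac{1}{-226 + 701}} = \frac{1}{\left(-584\right) \frac{1}{475}} = - \frac{\frac{1}{\frac{1}{475}}}{584} = \left(- \frac{1}{584}\right) 475 = - \frac{475}{584}$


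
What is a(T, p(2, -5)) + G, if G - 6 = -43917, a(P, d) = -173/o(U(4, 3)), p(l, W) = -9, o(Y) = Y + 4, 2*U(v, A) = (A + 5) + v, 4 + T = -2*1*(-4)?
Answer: -439283/10 ≈ -43928.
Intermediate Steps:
T = 4 (T = -4 - 2*1*(-4) = -4 - 2*(-4) = -4 + 8 = 4)
U(v, A) = 5/2 + A/2 + v/2 (U(v, A) = ((A + 5) + v)/2 = ((5 + A) + v)/2 = (5 + A + v)/2 = 5/2 + A/2 + v/2)
o(Y) = 4 + Y
a(P, d) = -173/10 (a(P, d) = -173/(4 + (5/2 + (1/2)*3 + (1/2)*4)) = -173/(4 + (5/2 + 3/2 + 2)) = -173/(4 + 6) = -173/10)
G = -43911 (G = 6 - 43917 = -43911)
a(T, p(2, -5)) + G = -173/10 - 43911 = -439283/10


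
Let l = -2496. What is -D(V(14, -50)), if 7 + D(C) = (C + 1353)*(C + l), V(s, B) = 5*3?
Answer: 3394015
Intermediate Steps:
V(s, B) = 15
D(C) = -7 + (-2496 + C)*(1353 + C) (D(C) = -7 + (C + 1353)*(C - 2496) = -7 + (1353 + C)*(-2496 + C) = -7 + (-2496 + C)*(1353 + C))
-D(V(14, -50)) = -(-3377095 + 15² - 1143*15) = -(-3377095 + 225 - 17145) = -1*(-3394015) = 3394015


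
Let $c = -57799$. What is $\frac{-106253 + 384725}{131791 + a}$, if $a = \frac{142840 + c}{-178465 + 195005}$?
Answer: $\frac{4605926880}{2179908181} \approx 2.1129$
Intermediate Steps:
$a = \frac{85041}{16540}$ ($a = \frac{142840 - 57799}{-178465 + 195005} = \frac{85041}{16540} \approx 5.1415$)
$\frac{-106253 + 384725}{131791 + a} = \frac{-106253 + 384725}{131791 + \frac{85041}{16540}} = \frac{278472}{\frac{2179908181}{16540}} = 278472 \cdot \frac{16540}{2179908181} = \frac{4605926880}{2179908181}$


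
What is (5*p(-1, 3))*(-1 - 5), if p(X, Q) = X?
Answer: 30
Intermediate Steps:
(5*p(-1, 3))*(-1 - 5) = (5*(-1))*(-1 - 5) = -5*(-6) = 30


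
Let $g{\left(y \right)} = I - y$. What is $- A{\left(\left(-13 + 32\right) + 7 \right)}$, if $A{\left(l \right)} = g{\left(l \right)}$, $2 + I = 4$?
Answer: $24$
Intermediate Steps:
$I = 2$ ($I = -2 + 4 = 2$)
$g{\left(y \right)} = 2 - y$
$A{\left(l \right)} = 2 - l$
$- A{\left(\left(-13 + 32\right) + 7 \right)} = - (2 - \left(\left(-13 + 32\right) + 7\right)) = - (2 - \left(19 + 7\right)) = - (2 - 26) = \left(-1\right) \left(-24\right) = 24$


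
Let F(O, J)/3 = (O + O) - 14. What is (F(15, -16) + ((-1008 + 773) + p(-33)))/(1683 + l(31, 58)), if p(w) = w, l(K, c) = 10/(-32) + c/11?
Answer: -38720/297081 ≈ -0.13033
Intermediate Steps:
l(K, c) = -5/16 + c/11 (l(K, c) = 10*(-1/32) + c*(1/11) = -5/16 + c/11)
F(O, J) = -42 + 6*O (F(O, J) = 3*((O + O) - 14) = 3*(2*O - 14) = 3*(-14 + 2*O) = -42 + 6*O)
(F(15, -16) + ((-1008 + 773) + p(-33)))/(1683 + l(31, 58)) = ((-42 + 6*15) + ((-1008 + 773) - 33))/(1683 + (-5/16 + (1/11)*58)) = ((-42 + 90) + (-235 - 33))/(1683 + (-5/16 + 58/11)) = (48 - 268)/(1683 + 873/176) = -220/297081/176 = -220*176/297081 = -38720/297081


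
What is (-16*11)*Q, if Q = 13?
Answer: -2288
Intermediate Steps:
(-16*11)*Q = -16*11*13 = -176*13 = -2288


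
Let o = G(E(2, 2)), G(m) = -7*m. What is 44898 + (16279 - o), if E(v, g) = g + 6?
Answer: 61233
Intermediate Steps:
E(v, g) = 6 + g
o = -56 (o = -7*(6 + 2) = -7*8 = -56)
44898 + (16279 - o) = 44898 + (16279 - 1*(-56)) = 44898 + (16279 + 56) = 44898 + 16335 = 61233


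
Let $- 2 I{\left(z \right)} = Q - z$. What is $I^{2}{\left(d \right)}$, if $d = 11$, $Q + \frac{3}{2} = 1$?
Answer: $\frac{529}{16} \approx 33.063$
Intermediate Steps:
$Q = - \frac{1}{2}$ ($Q = - \frac{3}{2} + 1 = - \frac{1}{2} \approx -0.5$)
$I{\left(z \right)} = \frac{1}{4} + \frac{z}{2}$ ($I{\left(z \right)} = - \frac{- \frac{1}{2} - z}{2} = \frac{1}{4} + \frac{z}{2}$)
$I^{2}{\left(d \right)} = \left(\frac{1}{4} + \frac{1}{2} \cdot 11\right)^{2} = \left(\frac{1}{4} + \frac{11}{2}\right)^{2} = \left(\frac{23}{4}\right)^{2} = \frac{529}{16}$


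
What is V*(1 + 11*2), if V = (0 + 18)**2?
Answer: 7452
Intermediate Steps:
V = 324 (V = 18**2 = 324)
V*(1 + 11*2) = 324*(1 + 11*2) = 324*(1 + 22) = 324*23 = 7452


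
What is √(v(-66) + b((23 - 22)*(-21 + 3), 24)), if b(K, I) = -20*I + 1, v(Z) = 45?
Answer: I*√434 ≈ 20.833*I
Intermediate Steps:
b(K, I) = 1 - 20*I
√(v(-66) + b((23 - 22)*(-21 + 3), 24)) = √(45 + (1 - 20*24)) = √(45 + (1 - 480)) = √(45 - 479) = √(-434) = I*√434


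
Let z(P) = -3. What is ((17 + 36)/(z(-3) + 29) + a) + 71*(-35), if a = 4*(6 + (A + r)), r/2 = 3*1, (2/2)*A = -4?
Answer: -63725/26 ≈ -2451.0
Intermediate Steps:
A = -4
r = 6 (r = 2*(3*1) = 2*3 = 6)
a = 32 (a = 4*(6 + (-4 + 6)) = 4*(6 + 2) = 4*8 = 32)
((17 + 36)/(z(-3) + 29) + a) + 71*(-35) = ((17 + 36)/(-3 + 29) + 32) + 71*(-35) = (53/26 + 32) - 2485 = 885/26 - 2485 = -63725/26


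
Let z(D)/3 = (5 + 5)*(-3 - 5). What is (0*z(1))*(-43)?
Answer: 0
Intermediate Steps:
z(D) = -240 (z(D) = 3*((5 + 5)*(-3 - 5)) = 3*(10*(-8)) = 3*(-80) = -240)
(0*z(1))*(-43) = (0*(-240))*(-43) = 0*(-43) = 0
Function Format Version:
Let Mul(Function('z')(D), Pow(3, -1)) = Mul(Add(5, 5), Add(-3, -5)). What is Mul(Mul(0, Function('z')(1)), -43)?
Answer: 0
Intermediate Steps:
Function('z')(D) = -240 (Function('z')(D) = Mul(3, Mul(Add(5, 5), Add(-3, -5))) = Mul(3, Mul(10, -8)) = Mul(3, -80) = -240)
Mul(Mul(0, Function('z')(1)), -43) = Mul(Mul(0, -240), -43) = Mul(0, -43) = 0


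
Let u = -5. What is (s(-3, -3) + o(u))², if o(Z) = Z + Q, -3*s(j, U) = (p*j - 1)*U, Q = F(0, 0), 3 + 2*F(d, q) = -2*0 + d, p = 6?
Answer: 2601/4 ≈ 650.25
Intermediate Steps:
F(d, q) = -3/2 + d/2 (F(d, q) = -3/2 + (-2*0 + d)/2 = -3/2 + (0 + d)/2 = -3/2 + d/2)
Q = -3/2 (Q = -3/2 + (½)*0 = -3/2 + 0 = -3/2 ≈ -1.5000)
s(j, U) = -U*(-1 + 6*j)/3 (s(j, U) = -(6*j - 1)*U/3 = -(-1 + 6*j)*U/3 = -U*(-1 + 6*j)/3)
o(Z) = -3/2 + Z (o(Z) = Z - 3/2 = -3/2 + Z)
(s(-3, -3) + o(u))² = ((⅓)*(-3)*(1 - 6*(-3)) + (-3/2 - 5))² = ((⅓)*(-3)*(1 + 18) - 13/2)² = ((⅓)*(-3)*19 - 13/2)² = (-19 - 13/2)² = (-51/2)² = 2601/4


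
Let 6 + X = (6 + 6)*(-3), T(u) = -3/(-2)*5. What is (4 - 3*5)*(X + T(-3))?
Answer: 759/2 ≈ 379.50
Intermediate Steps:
T(u) = 15/2 (T(u) = -3*(-½)*5 = (3/2)*5 = 15/2)
X = -42 (X = -6 + (6 + 6)*(-3) = -6 + 12*(-3) = -6 - 36 = -42)
(4 - 3*5)*(X + T(-3)) = (4 - 3*5)*(-42 + 15/2) = (4 - 15)*(-69/2) = -11*(-69/2) = 759/2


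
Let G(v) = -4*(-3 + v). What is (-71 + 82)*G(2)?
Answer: 44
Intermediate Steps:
G(v) = 12 - 4*v
(-71 + 82)*G(2) = (-71 + 82)*(12 - 4*2) = 11*(12 - 8) = 11*4 = 44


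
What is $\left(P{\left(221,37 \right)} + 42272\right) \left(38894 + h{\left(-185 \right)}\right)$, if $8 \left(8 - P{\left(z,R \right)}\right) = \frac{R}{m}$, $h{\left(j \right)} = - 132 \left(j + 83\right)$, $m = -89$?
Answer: $\frac{788076830063}{356} \approx 2.2137 \cdot 10^{9}$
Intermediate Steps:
$h{\left(j \right)} = -10956 - 132 j$ ($h{\left(j \right)} = - 132 \left(83 + j\right) = -10956 - 132 j$)
$P{\left(z,R \right)} = 8 + \frac{R}{712}$ ($P{\left(z,R \right)} = 8 - \frac{\frac{1}{-89} R}{8} = 8 - \frac{\left(- \frac{1}{89}\right) R}{8} = 8 + \frac{R}{712}$)
$\left(P{\left(221,37 \right)} + 42272\right) \left(38894 + h{\left(-185 \right)}\right) = \left(\left(8 + \frac{1}{712} \cdot 37\right) + 42272\right) \left(38894 - -13464\right) = \left(\left(8 + \frac{37}{712}\right) + 42272\right) \left(38894 + \left(-10956 + 24420\right)\right) = \left(\frac{5733}{712} + 42272\right) \left(38894 + 13464\right) = \frac{30103397}{712} \cdot 52358 = \frac{788076830063}{356}$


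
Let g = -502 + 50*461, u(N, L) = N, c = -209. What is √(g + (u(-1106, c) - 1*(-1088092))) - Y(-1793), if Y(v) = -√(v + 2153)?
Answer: √1109534 + 6*√10 ≈ 1072.3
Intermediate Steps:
g = 22548 (g = -502 + 23050 = 22548)
Y(v) = -√(2153 + v)
√(g + (u(-1106, c) - 1*(-1088092))) - Y(-1793) = √(22548 + (-1106 - 1*(-1088092))) - (-1)*√(2153 - 1793) = √(22548 + (-1106 + 1088092)) - (-1)*√360 = √(22548 + 1086986) - (-1)*6*√10 = √1109534 - (-6)*√10 = √1109534 + 6*√10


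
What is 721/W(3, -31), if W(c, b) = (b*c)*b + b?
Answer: 721/2852 ≈ 0.25281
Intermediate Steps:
W(c, b) = b + c*b**2 (W(c, b) = c*b**2 + b = b + c*b**2)
721/W(3, -31) = 721/((-31*(1 - 31*3))) = 721/((-31*(1 - 93))) = 721/((-31*(-92))) = 721/2852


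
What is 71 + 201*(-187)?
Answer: -37516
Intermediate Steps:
71 + 201*(-187) = 71 - 37587 = -37516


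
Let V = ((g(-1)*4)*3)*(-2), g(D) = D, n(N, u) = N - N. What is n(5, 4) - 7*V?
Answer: -168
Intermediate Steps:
n(N, u) = 0
V = 24 (V = (-1*4*3)*(-2) = -4*3*(-2) = -12*(-2) = 24)
n(5, 4) - 7*V = 0 - 7*24 = 0 - 168 = -168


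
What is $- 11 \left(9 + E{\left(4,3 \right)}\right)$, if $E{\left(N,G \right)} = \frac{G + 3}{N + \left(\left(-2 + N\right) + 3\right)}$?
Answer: $- \frac{319}{3} \approx -106.33$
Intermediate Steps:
$E{\left(N,G \right)} = \frac{3 + G}{1 + 2 N}$ ($E{\left(N,G \right)} = \frac{3 + G}{N + \left(1 + N\right)} = \frac{3 + G}{1 + 2 N}$)
$- 11 \left(9 + E{\left(4,3 \right)}\right) = - 11 \left(9 + \frac{3 + 3}{1 + 2 \cdot 4}\right) = - 11 \left(9 + \frac{1}{1 + 8} \cdot 6\right) = - 11 \left(9 + \frac{1}{9} \cdot 6\right) = - 11 \left(9 + \frac{2}{3}\right) = \left(-11\right) \frac{29}{3} = - \frac{319}{3}$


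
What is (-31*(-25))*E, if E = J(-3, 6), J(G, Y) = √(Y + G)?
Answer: 775*√3 ≈ 1342.3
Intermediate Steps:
J(G, Y) = √(G + Y)
E = √3 (E = √(-3 + 6) = √3 ≈ 1.7320)
(-31*(-25))*E = (-31*(-25))*√3 = 775*√3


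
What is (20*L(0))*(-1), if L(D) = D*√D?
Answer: 0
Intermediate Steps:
L(D) = D^(3/2)
(20*L(0))*(-1) = (20*0^(3/2))*(-1) = (20*0)*(-1) = 0*(-1) = 0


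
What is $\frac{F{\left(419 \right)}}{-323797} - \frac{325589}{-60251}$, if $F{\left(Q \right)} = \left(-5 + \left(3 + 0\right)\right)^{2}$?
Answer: $\frac{105424500429}{19509093047} \approx 5.4039$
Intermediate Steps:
$F{\left(Q \right)} = 4$ ($F{\left(Q \right)} = \left(-5 + 3\right)^{2} = \left(-2\right)^{2} = 4$)
$\frac{F{\left(419 \right)}}{-323797} - \frac{325589}{-60251} = \frac{4}{-323797} - \frac{325589}{-60251} = 4 \left(- \frac{1}{323797}\right) - - \frac{325589}{60251} = - \frac{4}{323797} + \frac{325589}{60251} = \frac{105424500429}{19509093047}$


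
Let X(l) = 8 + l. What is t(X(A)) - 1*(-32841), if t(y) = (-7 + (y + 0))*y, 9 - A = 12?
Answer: 32831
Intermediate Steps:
A = -3 (A = 9 - 1*12 = 9 - 12 = -3)
t(y) = y*(-7 + y) (t(y) = (-7 + y)*y = y*(-7 + y))
t(X(A)) - 1*(-32841) = (8 - 3)*(-7 + (8 - 3)) - 1*(-32841) = 5*(-7 + 5) + 32841 = 5*(-2) + 32841 = -10 + 32841 = 32831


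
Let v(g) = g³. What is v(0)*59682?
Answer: 0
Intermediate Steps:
v(0)*59682 = 0³*59682 = 0*59682 = 0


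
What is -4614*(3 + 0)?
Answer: -13842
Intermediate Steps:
-4614*(3 + 0) = -4614*3 = -2307*6 = -13842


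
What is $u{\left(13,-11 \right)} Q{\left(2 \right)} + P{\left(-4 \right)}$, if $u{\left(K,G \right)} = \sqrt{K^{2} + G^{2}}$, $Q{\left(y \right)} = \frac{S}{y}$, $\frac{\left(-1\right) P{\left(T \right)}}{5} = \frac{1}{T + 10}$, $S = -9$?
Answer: $- \frac{5}{6} - \frac{9 \sqrt{290}}{2} \approx -77.466$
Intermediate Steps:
$P{\left(T \right)} = - \frac{5}{10 + T}$ ($P{\left(T \right)} = - \frac{5}{T + 10} = - \frac{5}{10 + T}$)
$Q{\left(y \right)} = - \frac{9}{y}$
$u{\left(K,G \right)} = \sqrt{G^{2} + K^{2}}$
$u{\left(13,-11 \right)} Q{\left(2 \right)} + P{\left(-4 \right)} = \sqrt{\left(-11\right)^{2} + 13^{2}} \left(- \frac{9}{2}\right) - \frac{5}{10 - 4} = \sqrt{121 + 169} \left(\left(-9\right) \frac{1}{2}\right) - \frac{5}{6} = \sqrt{290} \left(- \frac{9}{2}\right) - \frac{5}{6} = - \frac{9 \sqrt{290}}{2} - \frac{5}{6} = - \frac{5}{6} - \frac{9 \sqrt{290}}{2}$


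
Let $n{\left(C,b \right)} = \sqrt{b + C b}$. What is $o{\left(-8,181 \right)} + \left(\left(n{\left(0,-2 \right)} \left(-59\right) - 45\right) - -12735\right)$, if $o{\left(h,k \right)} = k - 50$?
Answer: $12821 - 59 i \sqrt{2} \approx 12821.0 - 83.439 i$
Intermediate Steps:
$o{\left(h,k \right)} = -50 + k$ ($o{\left(h,k \right)} = k - 50 = -50 + k$)
$o{\left(-8,181 \right)} + \left(\left(n{\left(0,-2 \right)} \left(-59\right) - 45\right) - -12735\right) = \left(-50 + 181\right) - \left(-12690 - \sqrt{- 2 \left(1 + 0\right)} \left(-59\right)\right) = 131 + \left(\left(\sqrt{\left(-2\right) 1} \left(-59\right) - 45\right) + 12735\right) = 131 + \left(\left(\sqrt{-2} \left(-59\right) - 45\right) + 12735\right) = 131 + \left(\left(i \sqrt{2} \left(-59\right) - 45\right) + 12735\right) = 131 + \left(\left(- 59 i \sqrt{2} - 45\right) + 12735\right) = 131 + \left(\left(-45 - 59 i \sqrt{2}\right) + 12735\right) = 131 + \left(12690 - 59 i \sqrt{2}\right) = 12821 - 59 i \sqrt{2}$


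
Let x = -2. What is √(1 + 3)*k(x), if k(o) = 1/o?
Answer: -1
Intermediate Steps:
√(1 + 3)*k(x) = √(1 + 3)/(-2) = √4*(-½) = 2*(-½) = -1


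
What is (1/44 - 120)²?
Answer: 27867841/1936 ≈ 14395.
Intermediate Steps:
(1/44 - 120)² = (-5279/44)² = 27867841/1936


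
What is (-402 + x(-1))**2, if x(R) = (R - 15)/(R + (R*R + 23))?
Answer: 85784644/529 ≈ 1.6216e+5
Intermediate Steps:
x(R) = (-15 + R)/(23 + R + R**2) (x(R) = (-15 + R)/(R + (R**2 + 23)) = (-15 + R)/(R + (23 + R**2)) = (-15 + R)/(23 + R + R**2))
(-402 + x(-1))**2 = (-402 + (-15 - 1)/(23 - 1 + (-1)**2))**2 = (-402 - 16/(23 - 1 + 1))**2 = (-402 - 16/23)**2 = (-9262/23)**2 = 85784644/529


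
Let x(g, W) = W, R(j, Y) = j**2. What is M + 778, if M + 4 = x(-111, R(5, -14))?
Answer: 799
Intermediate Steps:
M = 21 (M = -4 + 5**2 = -4 + 25 = 21)
M + 778 = 21 + 778 = 799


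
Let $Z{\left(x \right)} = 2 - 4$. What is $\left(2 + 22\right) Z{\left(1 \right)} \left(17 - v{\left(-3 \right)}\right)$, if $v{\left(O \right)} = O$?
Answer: $-960$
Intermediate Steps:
$Z{\left(x \right)} = -2$
$\left(2 + 22\right) Z{\left(1 \right)} \left(17 - v{\left(-3 \right)}\right) = \left(2 + 22\right) \left(-2\right) \left(17 - -3\right) = 24 \left(-2\right) \left(17 + 3\right) = \left(-48\right) 20 = -960$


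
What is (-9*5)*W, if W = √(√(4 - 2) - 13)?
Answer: -45*I*√(13 - √2) ≈ -153.17*I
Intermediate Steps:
W = √(-13 + √2) (W = √(√2 - 13) = √(-13 + √2) ≈ 3.4038*I)
(-9*5)*W = (-9*5)*√(-13 + √2) = -45*√(-13 + √2)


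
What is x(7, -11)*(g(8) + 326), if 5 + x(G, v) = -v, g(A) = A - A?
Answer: 1956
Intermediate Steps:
g(A) = 0
x(G, v) = -5 - v
x(7, -11)*(g(8) + 326) = (-5 - 1*(-11))*(0 + 326) = (-5 + 11)*326 = 6*326 = 1956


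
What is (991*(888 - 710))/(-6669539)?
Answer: -176398/6669539 ≈ -0.026448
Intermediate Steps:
(991*(888 - 710))/(-6669539) = (991*178)*(-1/6669539) = 176398*(-1/6669539) = -176398/6669539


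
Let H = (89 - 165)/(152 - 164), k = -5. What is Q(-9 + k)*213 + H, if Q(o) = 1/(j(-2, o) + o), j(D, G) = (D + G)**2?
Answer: 5237/726 ≈ 7.2135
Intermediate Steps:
Q(o) = 1/(o + (-2 + o)**2) (Q(o) = 1/((-2 + o)**2 + o) = 1/(o + (-2 + o)**2))
H = 19/3 (H = -76/(-12) = -76*(-1/12) = 19/3 ≈ 6.3333)
Q(-9 + k)*213 + H = 213/((-9 - 5) + (-2 + (-9 - 5))**2) + 19/3 = 213/(-14 + (-2 - 14)**2) + 19/3 = 213/(-14 + (-16)**2) + 19/3 = 213/(-14 + 256) + 19/3 = 213/242 + 19/3 = 5237/726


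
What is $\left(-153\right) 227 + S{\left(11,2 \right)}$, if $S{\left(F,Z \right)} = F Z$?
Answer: $-34709$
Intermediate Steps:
$\left(-153\right) 227 + S{\left(11,2 \right)} = \left(-153\right) 227 + 11 \cdot 2 = -34731 + 22 = -34709$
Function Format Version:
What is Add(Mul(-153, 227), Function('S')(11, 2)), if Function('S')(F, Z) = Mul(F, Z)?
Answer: -34709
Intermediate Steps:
Add(Mul(-153, 227), Function('S')(11, 2)) = Add(Mul(-153, 227), Mul(11, 2)) = Add(-34731, 22) = -34709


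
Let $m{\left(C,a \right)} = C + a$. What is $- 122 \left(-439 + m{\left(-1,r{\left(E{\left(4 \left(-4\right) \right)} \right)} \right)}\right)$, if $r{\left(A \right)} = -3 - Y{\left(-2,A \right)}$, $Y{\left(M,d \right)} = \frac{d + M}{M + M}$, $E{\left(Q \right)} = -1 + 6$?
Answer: $\frac{107909}{2} \approx 53955.0$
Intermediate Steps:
$E{\left(Q \right)} = 5$
$Y{\left(M,d \right)} = \frac{M + d}{2 M}$
$r{\left(A \right)} = - \frac{7}{2} + \frac{A}{4}$ ($r{\left(A \right)} = -3 - \frac{-2 + A}{2 \left(-2\right)} = -3 - \frac{1}{2} \left(- \frac{1}{2}\right) \left(-2 + A\right) = -3 - \left(\frac{1}{2} - \frac{A}{4}\right) = -3 + \left(- \frac{1}{2} + \frac{A}{4}\right) = - \frac{7}{2} + \frac{A}{4}$)
$- 122 \left(-439 + m{\left(-1,r{\left(E{\left(4 \left(-4\right) \right)} \right)} \right)}\right) = - 122 \left(-439 + \left(-1 + \left(- \frac{7}{2} + \frac{1}{4} \cdot 5\right)\right)\right) = - 122 \left(-439 + \left(-1 + \left(- \frac{7}{2} + \frac{5}{4}\right)\right)\right) = - 122 \left(-439 - \frac{13}{4}\right) = \left(-122\right) \left(- \frac{1769}{4}\right) = \frac{107909}{2}$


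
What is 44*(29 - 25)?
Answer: 176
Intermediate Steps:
44*(29 - 25) = 44*4 = 176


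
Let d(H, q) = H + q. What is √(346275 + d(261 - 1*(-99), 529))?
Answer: 2*√86791 ≈ 589.21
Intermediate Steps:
√(346275 + d(261 - 1*(-99), 529)) = √(346275 + ((261 - 1*(-99)) + 529)) = √(346275 + ((261 + 99) + 529)) = √(346275 + (360 + 529)) = √(346275 + 889) = √347164 = 2*√86791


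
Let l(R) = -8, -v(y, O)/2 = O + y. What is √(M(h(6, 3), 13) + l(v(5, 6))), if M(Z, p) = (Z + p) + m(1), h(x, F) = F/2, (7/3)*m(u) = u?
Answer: √1358/14 ≈ 2.6322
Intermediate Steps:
v(y, O) = -2*O - 2*y (v(y, O) = -2*(O + y) = -2*O - 2*y)
m(u) = 3*u/7
h(x, F) = F/2 (h(x, F) = F*(½) = F/2)
M(Z, p) = 3/7 + Z + p (M(Z, p) = (Z + p) + (3/7)*1 = (Z + p) + 3/7 = 3/7 + Z + p)
√(M(h(6, 3), 13) + l(v(5, 6))) = √((3/7 + (½)*3 + 13) - 8) = √((3/7 + 3/2 + 13) - 8) = √(209/14 - 8) = √(97/14) = √1358/14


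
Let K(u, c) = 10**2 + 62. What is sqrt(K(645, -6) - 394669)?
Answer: I*sqrt(394507) ≈ 628.1*I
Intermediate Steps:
K(u, c) = 162 (K(u, c) = 100 + 62 = 162)
sqrt(K(645, -6) - 394669) = sqrt(162 - 394669) = sqrt(-394507) = I*sqrt(394507)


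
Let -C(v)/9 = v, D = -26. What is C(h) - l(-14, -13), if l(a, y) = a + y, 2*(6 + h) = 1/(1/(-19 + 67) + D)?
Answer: 101223/1247 ≈ 81.173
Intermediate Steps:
h = -7506/1247 (h = -6 + 1/(2*(1/(-19 + 67) - 26)) = -6 + 1/(2*(1/48 - 26)) = -6 + 1/(2*(-1247/48)) = -6 + (½)*(-48/1247) = -6 - 24/1247 = -7506/1247 ≈ -6.0192)
C(v) = -9*v
C(h) - l(-14, -13) = -9*(-7506/1247) - (-14 - 13) = 67554/1247 - 1*(-27) = 67554/1247 + 27 = 101223/1247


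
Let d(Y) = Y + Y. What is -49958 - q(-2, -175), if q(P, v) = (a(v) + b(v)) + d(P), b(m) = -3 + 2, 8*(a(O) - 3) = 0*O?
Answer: -49956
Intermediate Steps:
a(O) = 3 (a(O) = 3 + (0*O)/8 = 3 + (1/8)*0 = 3 + 0 = 3)
b(m) = -1
d(Y) = 2*Y
q(P, v) = 2 + 2*P (q(P, v) = (3 - 1) + 2*P = 2 + 2*P)
-49958 - q(-2, -175) = -49958 - (2 + 2*(-2)) = -49958 - (2 - 4) = -49958 - 1*(-2) = -49958 + 2 = -49956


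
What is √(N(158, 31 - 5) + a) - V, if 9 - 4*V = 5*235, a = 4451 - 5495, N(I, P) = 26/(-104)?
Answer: 583/2 + I*√4177/2 ≈ 291.5 + 32.315*I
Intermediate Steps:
N(I, P) = -¼ (N(I, P) = 26*(-1/104) = -¼)
a = -1044
V = -583/2 (V = 9/4 - 5*235/4 = 9/4 - ¼*1175 = 9/4 - 1175/4 = -583/2 ≈ -291.50)
√(N(158, 31 - 5) + a) - V = √(-¼ - 1044) - 1*(-583/2) = √(-4177/4) + 583/2 = I*√4177/2 + 583/2 = 583/2 + I*√4177/2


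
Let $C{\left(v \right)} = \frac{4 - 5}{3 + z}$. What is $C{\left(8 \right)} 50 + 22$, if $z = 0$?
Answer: $\frac{16}{3} \approx 5.3333$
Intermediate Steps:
$C{\left(v \right)} = - \frac{1}{3}$ ($C{\left(v \right)} = \frac{4 - 5}{3 + 0} = - \frac{1}{3}$)
$C{\left(8 \right)} 50 + 22 = \left(- \frac{1}{3}\right) 50 + 22 = - \frac{50}{3} + 22 = \frac{16}{3}$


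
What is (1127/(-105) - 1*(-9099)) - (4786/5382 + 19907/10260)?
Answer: 27871758971/3067740 ≈ 9085.4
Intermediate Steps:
(1127/(-105) - 1*(-9099)) - (4786/5382 + 19907/10260) = (1127*(-1/105) + 9099) - (4786*(1/5382) + 19907*(1/10260)) = (-161/15 + 9099) - (2393/2691 + 19907/10260) = 136324/15 - 1*8680213/3067740 = 136324/15 - 8680213/3067740 = 27871758971/3067740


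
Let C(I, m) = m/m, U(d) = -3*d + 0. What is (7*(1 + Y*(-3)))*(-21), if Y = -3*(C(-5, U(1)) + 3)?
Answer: -5439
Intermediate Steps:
U(d) = -3*d
C(I, m) = 1
Y = -12 (Y = -3*(1 + 3) = -3*4 = -12)
(7*(1 + Y*(-3)))*(-21) = (7*(1 - 12*(-3)))*(-21) = (7*(1 + 36))*(-21) = (7*37)*(-21) = 259*(-21) = -5439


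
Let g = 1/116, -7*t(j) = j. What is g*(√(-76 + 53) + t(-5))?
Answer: 5/812 + I*√23/116 ≈ 0.0061576 + 0.041343*I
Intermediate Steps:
t(j) = -j/7
g = 1/116 ≈ 0.0086207
g*(√(-76 + 53) + t(-5)) = (√(-76 + 53) - ⅐*(-5))/116 = (√(-23) + 5/7)/116 = (I*√23 + 5/7)/116 = (5/7 + I*√23)/116 = 5/812 + I*√23/116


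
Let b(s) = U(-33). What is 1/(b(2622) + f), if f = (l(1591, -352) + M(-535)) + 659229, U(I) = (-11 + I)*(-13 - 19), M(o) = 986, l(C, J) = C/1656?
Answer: 1656/1095649279 ≈ 1.5114e-6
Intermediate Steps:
l(C, J) = C/1656 (l(C, J) = C*(1/1656) = C/1656)
U(I) = 352 - 32*I (U(I) = (-11 + I)*(-32) = 352 - 32*I)
f = 1093317631/1656 (f = ((1/1656)*1591 + 986) + 659229 = (1591/1656 + 986) + 659229 = 1634407/1656 + 659229 = 1093317631/1656 ≈ 6.6022e+5)
b(s) = 1408 (b(s) = 352 - 32*(-33) = 352 + 1056 = 1408)
1/(b(2622) + f) = 1/(1408 + 1093317631/1656) = 1/(1095649279/1656) = 1656/1095649279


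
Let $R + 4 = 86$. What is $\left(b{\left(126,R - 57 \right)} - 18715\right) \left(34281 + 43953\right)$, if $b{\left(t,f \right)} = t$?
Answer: $-1454291826$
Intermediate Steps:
$R = 82$ ($R = -4 + 86 = 82$)
$\left(b{\left(126,R - 57 \right)} - 18715\right) \left(34281 + 43953\right) = \left(126 - 18715\right) \left(34281 + 43953\right) = \left(-18589\right) 78234 = -1454291826$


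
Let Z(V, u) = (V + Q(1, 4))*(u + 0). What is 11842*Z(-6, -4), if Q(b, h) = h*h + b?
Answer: -521048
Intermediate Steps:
Q(b, h) = b + h² (Q(b, h) = h² + b = b + h²)
Z(V, u) = u*(17 + V) (Z(V, u) = (V + (1 + 4²))*(u + 0) = (V + (1 + 16))*u = (V + 17)*u = (17 + V)*u = u*(17 + V))
11842*Z(-6, -4) = 11842*(-4*(17 - 6)) = 11842*(-4*11) = 11842*(-44) = -521048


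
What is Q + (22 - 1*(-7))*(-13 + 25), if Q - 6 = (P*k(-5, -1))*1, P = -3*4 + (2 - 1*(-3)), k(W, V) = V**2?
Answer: 347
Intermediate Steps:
P = -7 (P = -12 + (2 + 3) = -12 + 5 = -7)
Q = -1 (Q = 6 - 7*(-1)**2*1 = 6 - 7*1*1 = 6 - 7*1 = 6 - 7 = -1)
Q + (22 - 1*(-7))*(-13 + 25) = -1 + (22 - 1*(-7))*(-13 + 25) = -1 + (22 + 7)*12 = -1 + 29*12 = -1 + 348 = 347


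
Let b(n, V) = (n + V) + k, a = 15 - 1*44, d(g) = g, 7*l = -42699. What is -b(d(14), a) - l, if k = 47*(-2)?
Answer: 43462/7 ≈ 6208.9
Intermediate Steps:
l = -42699/7 (l = (⅐)*(-42699) = -42699/7 ≈ -6099.9)
a = -29 (a = 15 - 44 = -29)
k = -94
b(n, V) = -94 + V + n (b(n, V) = (n + V) - 94 = (V + n) - 94 = -94 + V + n)
-b(d(14), a) - l = -(-94 - 29 + 14) - 1*(-42699/7) = -1*(-109) + 42699/7 = 109 + 42699/7 = 43462/7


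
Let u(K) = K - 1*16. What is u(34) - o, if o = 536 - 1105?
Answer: 587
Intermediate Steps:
u(K) = -16 + K (u(K) = K - 16 = -16 + K)
o = -569
u(34) - o = (-16 + 34) - 1*(-569) = 18 + 569 = 587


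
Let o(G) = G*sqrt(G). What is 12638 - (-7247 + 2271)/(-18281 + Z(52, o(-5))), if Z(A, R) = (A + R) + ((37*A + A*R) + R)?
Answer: 224291729818/17747835 + 29856*I*sqrt(5)/5915945 ≈ 12638.0 + 0.011285*I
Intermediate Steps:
o(G) = G**(3/2)
Z(A, R) = 2*R + 38*A + A*R (Z(A, R) = (A + R) + (R + 37*A + A*R) = 2*R + 38*A + A*R)
12638 - (-7247 + 2271)/(-18281 + Z(52, o(-5))) = 12638 - (-7247 + 2271)/(-18281 + (2*(-5)**(3/2) + 38*52 + 52*(-5)**(3/2))) = 12638 - (-4976)/(-18281 + (2*(-5*I*sqrt(5)) + 1976 + 52*(-5*I*sqrt(5)))) = 12638 - (-4976)/(-18281 + (-10*I*sqrt(5) + 1976 - 260*I*sqrt(5))) = 12638 - (-4976)/(-18281 + (1976 - 270*I*sqrt(5))) = 12638 - (-4976)/(-16305 - 270*I*sqrt(5)) = 12638 + 4976/(-16305 - 270*I*sqrt(5))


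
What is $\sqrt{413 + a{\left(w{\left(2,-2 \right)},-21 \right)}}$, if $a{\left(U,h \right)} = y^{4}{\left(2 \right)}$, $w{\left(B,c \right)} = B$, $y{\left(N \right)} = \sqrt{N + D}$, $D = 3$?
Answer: $\sqrt{438} \approx 20.928$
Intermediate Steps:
$y{\left(N \right)} = \sqrt{3 + N}$ ($y{\left(N \right)} = \sqrt{N + 3} = \sqrt{3 + N}$)
$a{\left(U,h \right)} = 25$ ($a{\left(U,h \right)} = \left(\sqrt{3 + 2}\right)^{4} = \left(\sqrt{5}\right)^{4} = 25$)
$\sqrt{413 + a{\left(w{\left(2,-2 \right)},-21 \right)}} = \sqrt{413 + 25} = \sqrt{438}$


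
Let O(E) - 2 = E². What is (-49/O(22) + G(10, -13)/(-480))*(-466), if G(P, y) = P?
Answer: 110209/1944 ≈ 56.692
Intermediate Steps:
O(E) = 2 + E²
(-49/O(22) + G(10, -13)/(-480))*(-466) = (-49/(2 + 22²) + 10/(-480))*(-466) = (-49/(2 + 484) + 10*(-1/480))*(-466) = (-49/486 - 1/48)*(-466) = -473/3888*(-466) = 110209/1944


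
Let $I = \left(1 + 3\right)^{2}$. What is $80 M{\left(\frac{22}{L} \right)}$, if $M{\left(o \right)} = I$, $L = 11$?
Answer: $1280$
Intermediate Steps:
$I = 16$ ($I = 4^{2} = 16$)
$M{\left(o \right)} = 16$
$80 M{\left(\frac{22}{L} \right)} = 80 \cdot 16 = 1280$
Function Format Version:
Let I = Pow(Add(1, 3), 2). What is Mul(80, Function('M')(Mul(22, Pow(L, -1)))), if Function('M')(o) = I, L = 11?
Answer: 1280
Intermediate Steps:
I = 16 (I = Pow(4, 2) = 16)
Function('M')(o) = 16
Mul(80, Function('M')(Mul(22, Pow(L, -1)))) = Mul(80, 16) = 1280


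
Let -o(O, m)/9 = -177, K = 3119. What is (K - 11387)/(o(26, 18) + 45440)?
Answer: -8268/47033 ≈ -0.17579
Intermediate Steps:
o(O, m) = 1593 (o(O, m) = -9*(-177) = 1593)
(K - 11387)/(o(26, 18) + 45440) = (3119 - 11387)/(1593 + 45440) = -8268/47033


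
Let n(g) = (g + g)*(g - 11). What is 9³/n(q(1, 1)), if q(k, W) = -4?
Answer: 243/40 ≈ 6.0750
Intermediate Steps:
n(g) = 2*g*(-11 + g) (n(g) = (2*g)*(-11 + g) = 2*g*(-11 + g))
9³/n(q(1, 1)) = 9³/((2*(-4)*(-11 - 4))) = 729/((2*(-4)*(-15))) = 729/120 = 729*(1/120) = 243/40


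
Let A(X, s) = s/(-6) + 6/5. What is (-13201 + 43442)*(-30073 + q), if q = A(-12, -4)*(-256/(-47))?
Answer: -640936735577/705 ≈ -9.0913e+8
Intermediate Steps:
A(X, s) = 6/5 - s/6 (A(X, s) = s*(-⅙) + 6*(⅕) = -s/6 + 6/5 = 6/5 - s/6)
q = 7168/705 (q = (6/5 - ⅙*(-4))*(-256/(-47)) = (6/5 + ⅔)*(-256*(-1/47)) = (28/15)*(256/47) = 7168/705 ≈ 10.167)
(-13201 + 43442)*(-30073 + q) = (-13201 + 43442)*(-30073 + 7168/705) = 30241*(-21194297/705) = -640936735577/705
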